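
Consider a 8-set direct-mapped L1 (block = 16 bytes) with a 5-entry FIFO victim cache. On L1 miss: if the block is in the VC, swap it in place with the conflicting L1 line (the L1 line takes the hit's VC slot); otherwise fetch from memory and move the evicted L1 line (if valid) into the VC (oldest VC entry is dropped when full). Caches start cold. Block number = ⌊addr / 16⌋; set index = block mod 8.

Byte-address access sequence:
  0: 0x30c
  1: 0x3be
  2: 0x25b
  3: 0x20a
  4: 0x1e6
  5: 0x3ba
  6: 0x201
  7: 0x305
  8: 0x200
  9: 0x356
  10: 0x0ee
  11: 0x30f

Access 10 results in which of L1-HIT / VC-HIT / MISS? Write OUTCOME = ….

0: 0x30c (blk 48, set 0) → MISS  vc=[]
1: 0x3be (blk 59, set 3) → MISS  vc=[]
2: 0x25b (blk 37, set 5) → MISS  vc=[]
3: 0x20a (blk 32, set 0) → MISS  vc=[48]
4: 0x1e6 (blk 30, set 6) → MISS  vc=[48]
5: 0x3ba (blk 59, set 3) → L1-HIT  vc=[48]
6: 0x201 (blk 32, set 0) → L1-HIT  vc=[48]
7: 0x305 (blk 48, set 0) → VC-HIT  vc=[32]
8: 0x200 (blk 32, set 0) → VC-HIT  vc=[48]
9: 0x356 (blk 53, set 5) → MISS  vc=[48, 37]
10: 0xee (blk 14, set 6) → MISS  vc=[48, 37, 30]
11: 0x30f (blk 48, set 0) → VC-HIT  vc=[32, 37, 30]

OUTCOME = MISS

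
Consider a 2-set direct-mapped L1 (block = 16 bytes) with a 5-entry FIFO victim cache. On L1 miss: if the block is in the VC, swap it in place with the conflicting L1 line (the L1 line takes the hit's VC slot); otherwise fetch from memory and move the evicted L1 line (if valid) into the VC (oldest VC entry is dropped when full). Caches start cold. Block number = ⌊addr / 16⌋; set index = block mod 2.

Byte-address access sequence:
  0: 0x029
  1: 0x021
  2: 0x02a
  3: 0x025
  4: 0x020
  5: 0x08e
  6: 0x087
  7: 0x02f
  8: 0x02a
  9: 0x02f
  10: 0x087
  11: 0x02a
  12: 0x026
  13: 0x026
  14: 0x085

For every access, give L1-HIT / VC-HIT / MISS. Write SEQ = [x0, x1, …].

SEQ = [MISS, L1-HIT, L1-HIT, L1-HIT, L1-HIT, MISS, L1-HIT, VC-HIT, L1-HIT, L1-HIT, VC-HIT, VC-HIT, L1-HIT, L1-HIT, VC-HIT]

0: 0x29 (blk 2, set 0) → MISS  vc=[]
1: 0x21 (blk 2, set 0) → L1-HIT  vc=[]
2: 0x2a (blk 2, set 0) → L1-HIT  vc=[]
3: 0x25 (blk 2, set 0) → L1-HIT  vc=[]
4: 0x20 (blk 2, set 0) → L1-HIT  vc=[]
5: 0x8e (blk 8, set 0) → MISS  vc=[2]
6: 0x87 (blk 8, set 0) → L1-HIT  vc=[2]
7: 0x2f (blk 2, set 0) → VC-HIT  vc=[8]
8: 0x2a (blk 2, set 0) → L1-HIT  vc=[8]
9: 0x2f (blk 2, set 0) → L1-HIT  vc=[8]
10: 0x87 (blk 8, set 0) → VC-HIT  vc=[2]
11: 0x2a (blk 2, set 0) → VC-HIT  vc=[8]
12: 0x26 (blk 2, set 0) → L1-HIT  vc=[8]
13: 0x26 (blk 2, set 0) → L1-HIT  vc=[8]
14: 0x85 (blk 8, set 0) → VC-HIT  vc=[2]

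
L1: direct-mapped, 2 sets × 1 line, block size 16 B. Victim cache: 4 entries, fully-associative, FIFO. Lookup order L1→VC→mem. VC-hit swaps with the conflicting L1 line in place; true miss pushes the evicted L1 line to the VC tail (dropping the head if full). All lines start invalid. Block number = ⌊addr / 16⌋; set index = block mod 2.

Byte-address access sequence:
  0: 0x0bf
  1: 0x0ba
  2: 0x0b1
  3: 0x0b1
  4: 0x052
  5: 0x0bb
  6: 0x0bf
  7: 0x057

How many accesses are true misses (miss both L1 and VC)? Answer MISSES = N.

0: 0xbf (blk 11, set 1) → MISS  vc=[]
1: 0xba (blk 11, set 1) → L1-HIT  vc=[]
2: 0xb1 (blk 11, set 1) → L1-HIT  vc=[]
3: 0xb1 (blk 11, set 1) → L1-HIT  vc=[]
4: 0x52 (blk 5, set 1) → MISS  vc=[11]
5: 0xbb (blk 11, set 1) → VC-HIT  vc=[5]
6: 0xbf (blk 11, set 1) → L1-HIT  vc=[5]
7: 0x57 (blk 5, set 1) → VC-HIT  vc=[11]

MISSES = 2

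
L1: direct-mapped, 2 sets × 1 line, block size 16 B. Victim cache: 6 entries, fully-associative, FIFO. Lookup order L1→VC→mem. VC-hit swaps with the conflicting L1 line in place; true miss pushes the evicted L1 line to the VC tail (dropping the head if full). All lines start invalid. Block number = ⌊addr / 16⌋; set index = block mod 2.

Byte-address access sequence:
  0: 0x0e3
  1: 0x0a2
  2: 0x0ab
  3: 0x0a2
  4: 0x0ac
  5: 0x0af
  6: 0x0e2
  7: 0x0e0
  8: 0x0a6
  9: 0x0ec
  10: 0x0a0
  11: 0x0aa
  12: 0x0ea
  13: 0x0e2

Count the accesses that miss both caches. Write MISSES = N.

MISSES = 2

0: 0xe3 (blk 14, set 0) → MISS  vc=[]
1: 0xa2 (blk 10, set 0) → MISS  vc=[14]
2: 0xab (blk 10, set 0) → L1-HIT  vc=[14]
3: 0xa2 (blk 10, set 0) → L1-HIT  vc=[14]
4: 0xac (blk 10, set 0) → L1-HIT  vc=[14]
5: 0xaf (blk 10, set 0) → L1-HIT  vc=[14]
6: 0xe2 (blk 14, set 0) → VC-HIT  vc=[10]
7: 0xe0 (blk 14, set 0) → L1-HIT  vc=[10]
8: 0xa6 (blk 10, set 0) → VC-HIT  vc=[14]
9: 0xec (blk 14, set 0) → VC-HIT  vc=[10]
10: 0xa0 (blk 10, set 0) → VC-HIT  vc=[14]
11: 0xaa (blk 10, set 0) → L1-HIT  vc=[14]
12: 0xea (blk 14, set 0) → VC-HIT  vc=[10]
13: 0xe2 (blk 14, set 0) → L1-HIT  vc=[10]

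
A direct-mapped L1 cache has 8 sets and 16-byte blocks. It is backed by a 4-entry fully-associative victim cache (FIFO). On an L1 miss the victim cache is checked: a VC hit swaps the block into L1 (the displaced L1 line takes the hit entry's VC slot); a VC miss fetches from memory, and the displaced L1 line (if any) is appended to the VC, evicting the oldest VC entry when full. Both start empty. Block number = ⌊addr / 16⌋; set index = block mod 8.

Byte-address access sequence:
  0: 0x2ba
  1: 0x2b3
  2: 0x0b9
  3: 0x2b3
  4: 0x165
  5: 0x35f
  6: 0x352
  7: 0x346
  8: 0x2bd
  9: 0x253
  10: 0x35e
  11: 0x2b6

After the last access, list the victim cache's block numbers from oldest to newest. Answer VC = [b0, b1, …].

VC = [11, 37]

0: 0x2ba (blk 43, set 3) → MISS  vc=[]
1: 0x2b3 (blk 43, set 3) → L1-HIT  vc=[]
2: 0xb9 (blk 11, set 3) → MISS  vc=[43]
3: 0x2b3 (blk 43, set 3) → VC-HIT  vc=[11]
4: 0x165 (blk 22, set 6) → MISS  vc=[11]
5: 0x35f (blk 53, set 5) → MISS  vc=[11]
6: 0x352 (blk 53, set 5) → L1-HIT  vc=[11]
7: 0x346 (blk 52, set 4) → MISS  vc=[11]
8: 0x2bd (blk 43, set 3) → L1-HIT  vc=[11]
9: 0x253 (blk 37, set 5) → MISS  vc=[11, 53]
10: 0x35e (blk 53, set 5) → VC-HIT  vc=[11, 37]
11: 0x2b6 (blk 43, set 3) → L1-HIT  vc=[11, 37]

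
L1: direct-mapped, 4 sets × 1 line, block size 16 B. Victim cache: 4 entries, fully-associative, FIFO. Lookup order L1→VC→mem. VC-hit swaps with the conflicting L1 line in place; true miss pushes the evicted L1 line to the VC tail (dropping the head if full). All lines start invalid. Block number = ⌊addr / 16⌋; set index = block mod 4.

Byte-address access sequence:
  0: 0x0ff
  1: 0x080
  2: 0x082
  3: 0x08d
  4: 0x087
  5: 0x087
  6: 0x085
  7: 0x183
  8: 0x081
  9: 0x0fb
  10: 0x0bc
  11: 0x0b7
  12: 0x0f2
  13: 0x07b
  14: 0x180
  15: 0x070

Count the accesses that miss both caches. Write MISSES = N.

MISSES = 5

0: 0xff (blk 15, set 3) → MISS  vc=[]
1: 0x80 (blk 8, set 0) → MISS  vc=[]
2: 0x82 (blk 8, set 0) → L1-HIT  vc=[]
3: 0x8d (blk 8, set 0) → L1-HIT  vc=[]
4: 0x87 (blk 8, set 0) → L1-HIT  vc=[]
5: 0x87 (blk 8, set 0) → L1-HIT  vc=[]
6: 0x85 (blk 8, set 0) → L1-HIT  vc=[]
7: 0x183 (blk 24, set 0) → MISS  vc=[8]
8: 0x81 (blk 8, set 0) → VC-HIT  vc=[24]
9: 0xfb (blk 15, set 3) → L1-HIT  vc=[24]
10: 0xbc (blk 11, set 3) → MISS  vc=[24, 15]
11: 0xb7 (blk 11, set 3) → L1-HIT  vc=[24, 15]
12: 0xf2 (blk 15, set 3) → VC-HIT  vc=[24, 11]
13: 0x7b (blk 7, set 3) → MISS  vc=[24, 11, 15]
14: 0x180 (blk 24, set 0) → VC-HIT  vc=[8, 11, 15]
15: 0x70 (blk 7, set 3) → L1-HIT  vc=[8, 11, 15]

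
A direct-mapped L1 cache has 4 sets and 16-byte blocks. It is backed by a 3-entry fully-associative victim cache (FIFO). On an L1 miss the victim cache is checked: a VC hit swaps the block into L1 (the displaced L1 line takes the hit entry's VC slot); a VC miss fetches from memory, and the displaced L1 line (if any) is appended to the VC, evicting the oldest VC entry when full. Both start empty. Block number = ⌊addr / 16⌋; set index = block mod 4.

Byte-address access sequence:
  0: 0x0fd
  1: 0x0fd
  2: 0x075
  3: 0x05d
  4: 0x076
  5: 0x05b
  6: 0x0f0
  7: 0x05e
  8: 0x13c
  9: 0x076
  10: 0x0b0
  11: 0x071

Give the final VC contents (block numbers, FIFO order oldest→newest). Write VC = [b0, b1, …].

  [0] addr=0xfd blk=15 s=3: MISS | VC []
  [1] addr=0xfd blk=15 s=3: L1-HIT | VC []
  [2] addr=0x75 blk=7 s=3: MISS | VC [15]
  [3] addr=0x5d blk=5 s=1: MISS | VC [15]
  [4] addr=0x76 blk=7 s=3: L1-HIT | VC [15]
  [5] addr=0x5b blk=5 s=1: L1-HIT | VC [15]
  [6] addr=0xf0 blk=15 s=3: VC-HIT | VC [7]
  [7] addr=0x5e blk=5 s=1: L1-HIT | VC [7]
  [8] addr=0x13c blk=19 s=3: MISS | VC [7, 15]
  [9] addr=0x76 blk=7 s=3: VC-HIT | VC [19, 15]
  [10] addr=0xb0 blk=11 s=3: MISS | VC [19, 15, 7]
  [11] addr=0x71 blk=7 s=3: VC-HIT | VC [19, 15, 11]

VC = [19, 15, 11]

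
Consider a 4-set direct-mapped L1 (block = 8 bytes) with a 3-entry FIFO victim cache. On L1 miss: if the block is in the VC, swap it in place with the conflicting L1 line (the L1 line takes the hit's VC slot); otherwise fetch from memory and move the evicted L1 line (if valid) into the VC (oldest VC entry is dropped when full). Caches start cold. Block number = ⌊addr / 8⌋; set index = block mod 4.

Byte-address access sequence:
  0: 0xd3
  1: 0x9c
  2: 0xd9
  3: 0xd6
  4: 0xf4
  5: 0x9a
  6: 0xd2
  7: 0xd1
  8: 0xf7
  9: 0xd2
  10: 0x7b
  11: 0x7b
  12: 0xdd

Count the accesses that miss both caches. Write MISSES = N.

0: 0xd3 (blk 26, set 2) → MISS  vc=[]
1: 0x9c (blk 19, set 3) → MISS  vc=[]
2: 0xd9 (blk 27, set 3) → MISS  vc=[19]
3: 0xd6 (blk 26, set 2) → L1-HIT  vc=[19]
4: 0xf4 (blk 30, set 2) → MISS  vc=[19, 26]
5: 0x9a (blk 19, set 3) → VC-HIT  vc=[27, 26]
6: 0xd2 (blk 26, set 2) → VC-HIT  vc=[27, 30]
7: 0xd1 (blk 26, set 2) → L1-HIT  vc=[27, 30]
8: 0xf7 (blk 30, set 2) → VC-HIT  vc=[27, 26]
9: 0xd2 (blk 26, set 2) → VC-HIT  vc=[27, 30]
10: 0x7b (blk 15, set 3) → MISS  vc=[27, 30, 19]
11: 0x7b (blk 15, set 3) → L1-HIT  vc=[27, 30, 19]
12: 0xdd (blk 27, set 3) → VC-HIT  vc=[15, 30, 19]

MISSES = 5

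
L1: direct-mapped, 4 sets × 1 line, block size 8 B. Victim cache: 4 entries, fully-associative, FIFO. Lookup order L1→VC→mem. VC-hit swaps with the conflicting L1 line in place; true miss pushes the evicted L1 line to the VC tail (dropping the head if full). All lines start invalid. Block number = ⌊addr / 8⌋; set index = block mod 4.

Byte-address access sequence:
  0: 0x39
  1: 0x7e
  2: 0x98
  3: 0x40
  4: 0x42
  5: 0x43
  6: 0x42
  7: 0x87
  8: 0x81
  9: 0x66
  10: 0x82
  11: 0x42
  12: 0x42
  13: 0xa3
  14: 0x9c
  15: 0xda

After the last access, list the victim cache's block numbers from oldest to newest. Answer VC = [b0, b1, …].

VC = [16, 12, 8, 19]

  [0] addr=0x39 blk=7 s=3: MISS | VC []
  [1] addr=0x7e blk=15 s=3: MISS | VC [7]
  [2] addr=0x98 blk=19 s=3: MISS | VC [7, 15]
  [3] addr=0x40 blk=8 s=0: MISS | VC [7, 15]
  [4] addr=0x42 blk=8 s=0: L1-HIT | VC [7, 15]
  [5] addr=0x43 blk=8 s=0: L1-HIT | VC [7, 15]
  [6] addr=0x42 blk=8 s=0: L1-HIT | VC [7, 15]
  [7] addr=0x87 blk=16 s=0: MISS | VC [7, 15, 8]
  [8] addr=0x81 blk=16 s=0: L1-HIT | VC [7, 15, 8]
  [9] addr=0x66 blk=12 s=0: MISS | VC [7, 15, 8, 16]
  [10] addr=0x82 blk=16 s=0: VC-HIT | VC [7, 15, 8, 12]
  [11] addr=0x42 blk=8 s=0: VC-HIT | VC [7, 15, 16, 12]
  [12] addr=0x42 blk=8 s=0: L1-HIT | VC [7, 15, 16, 12]
  [13] addr=0xa3 blk=20 s=0: MISS | VC [15, 16, 12, 8]
  [14] addr=0x9c blk=19 s=3: L1-HIT | VC [15, 16, 12, 8]
  [15] addr=0xda blk=27 s=3: MISS | VC [16, 12, 8, 19]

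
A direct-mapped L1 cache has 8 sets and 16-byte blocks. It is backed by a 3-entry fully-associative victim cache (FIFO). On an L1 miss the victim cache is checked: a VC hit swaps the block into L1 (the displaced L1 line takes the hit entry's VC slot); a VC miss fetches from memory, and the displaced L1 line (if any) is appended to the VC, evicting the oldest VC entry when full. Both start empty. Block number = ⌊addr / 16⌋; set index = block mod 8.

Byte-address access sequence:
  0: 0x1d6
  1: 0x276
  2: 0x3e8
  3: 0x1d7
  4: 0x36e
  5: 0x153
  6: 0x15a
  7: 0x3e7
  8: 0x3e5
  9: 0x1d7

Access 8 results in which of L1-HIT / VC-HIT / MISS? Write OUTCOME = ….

#0 0x1d6→b29/s5 MISS; vc=[]
#1 0x276→b39/s7 MISS; vc=[]
#2 0x3e8→b62/s6 MISS; vc=[]
#3 0x1d7→b29/s5 L1-HIT; vc=[]
#4 0x36e→b54/s6 MISS; vc=[62]
#5 0x153→b21/s5 MISS; vc=[62,29]
#6 0x15a→b21/s5 L1-HIT; vc=[62,29]
#7 0x3e7→b62/s6 VC-HIT; vc=[54,29]
#8 0x3e5→b62/s6 L1-HIT; vc=[54,29]
#9 0x1d7→b29/s5 VC-HIT; vc=[54,21]

OUTCOME = L1-HIT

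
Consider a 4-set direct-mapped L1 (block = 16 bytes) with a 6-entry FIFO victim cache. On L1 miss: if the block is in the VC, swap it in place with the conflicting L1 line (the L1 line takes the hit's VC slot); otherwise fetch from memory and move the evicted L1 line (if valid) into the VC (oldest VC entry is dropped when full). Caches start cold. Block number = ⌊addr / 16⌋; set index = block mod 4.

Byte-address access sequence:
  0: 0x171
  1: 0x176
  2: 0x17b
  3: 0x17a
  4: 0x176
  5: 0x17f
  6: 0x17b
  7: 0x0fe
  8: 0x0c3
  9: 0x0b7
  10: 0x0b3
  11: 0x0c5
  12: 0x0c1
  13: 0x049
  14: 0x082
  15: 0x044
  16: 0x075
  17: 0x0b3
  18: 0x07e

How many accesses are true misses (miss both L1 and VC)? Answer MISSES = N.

MISSES = 7

  [0] addr=0x171 blk=23 s=3: MISS | VC []
  [1] addr=0x176 blk=23 s=3: L1-HIT | VC []
  [2] addr=0x17b blk=23 s=3: L1-HIT | VC []
  [3] addr=0x17a blk=23 s=3: L1-HIT | VC []
  [4] addr=0x176 blk=23 s=3: L1-HIT | VC []
  [5] addr=0x17f blk=23 s=3: L1-HIT | VC []
  [6] addr=0x17b blk=23 s=3: L1-HIT | VC []
  [7] addr=0xfe blk=15 s=3: MISS | VC [23]
  [8] addr=0xc3 blk=12 s=0: MISS | VC [23]
  [9] addr=0xb7 blk=11 s=3: MISS | VC [23, 15]
  [10] addr=0xb3 blk=11 s=3: L1-HIT | VC [23, 15]
  [11] addr=0xc5 blk=12 s=0: L1-HIT | VC [23, 15]
  [12] addr=0xc1 blk=12 s=0: L1-HIT | VC [23, 15]
  [13] addr=0x49 blk=4 s=0: MISS | VC [23, 15, 12]
  [14] addr=0x82 blk=8 s=0: MISS | VC [23, 15, 12, 4]
  [15] addr=0x44 blk=4 s=0: VC-HIT | VC [23, 15, 12, 8]
  [16] addr=0x75 blk=7 s=3: MISS | VC [23, 15, 12, 8, 11]
  [17] addr=0xb3 blk=11 s=3: VC-HIT | VC [23, 15, 12, 8, 7]
  [18] addr=0x7e blk=7 s=3: VC-HIT | VC [23, 15, 12, 8, 11]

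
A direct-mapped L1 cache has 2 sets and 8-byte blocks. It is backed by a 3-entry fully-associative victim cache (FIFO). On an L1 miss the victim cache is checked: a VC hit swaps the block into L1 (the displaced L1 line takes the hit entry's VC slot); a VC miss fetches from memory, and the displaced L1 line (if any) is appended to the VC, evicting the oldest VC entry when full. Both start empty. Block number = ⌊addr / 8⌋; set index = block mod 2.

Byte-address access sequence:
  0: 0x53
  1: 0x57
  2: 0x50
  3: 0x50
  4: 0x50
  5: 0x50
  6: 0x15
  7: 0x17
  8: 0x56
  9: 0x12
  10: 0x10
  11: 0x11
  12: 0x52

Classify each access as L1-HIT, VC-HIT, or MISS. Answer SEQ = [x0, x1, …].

SEQ = [MISS, L1-HIT, L1-HIT, L1-HIT, L1-HIT, L1-HIT, MISS, L1-HIT, VC-HIT, VC-HIT, L1-HIT, L1-HIT, VC-HIT]

0: 0x53 (blk 10, set 0) → MISS  vc=[]
1: 0x57 (blk 10, set 0) → L1-HIT  vc=[]
2: 0x50 (blk 10, set 0) → L1-HIT  vc=[]
3: 0x50 (blk 10, set 0) → L1-HIT  vc=[]
4: 0x50 (blk 10, set 0) → L1-HIT  vc=[]
5: 0x50 (blk 10, set 0) → L1-HIT  vc=[]
6: 0x15 (blk 2, set 0) → MISS  vc=[10]
7: 0x17 (blk 2, set 0) → L1-HIT  vc=[10]
8: 0x56 (blk 10, set 0) → VC-HIT  vc=[2]
9: 0x12 (blk 2, set 0) → VC-HIT  vc=[10]
10: 0x10 (blk 2, set 0) → L1-HIT  vc=[10]
11: 0x11 (blk 2, set 0) → L1-HIT  vc=[10]
12: 0x52 (blk 10, set 0) → VC-HIT  vc=[2]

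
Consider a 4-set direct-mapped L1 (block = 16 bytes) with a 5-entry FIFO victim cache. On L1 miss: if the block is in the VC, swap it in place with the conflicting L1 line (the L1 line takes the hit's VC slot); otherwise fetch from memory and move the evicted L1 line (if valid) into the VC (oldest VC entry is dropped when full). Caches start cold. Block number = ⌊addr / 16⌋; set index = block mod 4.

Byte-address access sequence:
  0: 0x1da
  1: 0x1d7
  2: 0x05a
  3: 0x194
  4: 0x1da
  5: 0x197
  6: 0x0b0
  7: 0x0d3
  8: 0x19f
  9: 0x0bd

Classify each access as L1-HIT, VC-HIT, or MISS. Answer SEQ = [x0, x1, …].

SEQ = [MISS, L1-HIT, MISS, MISS, VC-HIT, VC-HIT, MISS, MISS, VC-HIT, L1-HIT]

0: 0x1da (blk 29, set 1) → MISS  vc=[]
1: 0x1d7 (blk 29, set 1) → L1-HIT  vc=[]
2: 0x5a (blk 5, set 1) → MISS  vc=[29]
3: 0x194 (blk 25, set 1) → MISS  vc=[29, 5]
4: 0x1da (blk 29, set 1) → VC-HIT  vc=[25, 5]
5: 0x197 (blk 25, set 1) → VC-HIT  vc=[29, 5]
6: 0xb0 (blk 11, set 3) → MISS  vc=[29, 5]
7: 0xd3 (blk 13, set 1) → MISS  vc=[29, 5, 25]
8: 0x19f (blk 25, set 1) → VC-HIT  vc=[29, 5, 13]
9: 0xbd (blk 11, set 3) → L1-HIT  vc=[29, 5, 13]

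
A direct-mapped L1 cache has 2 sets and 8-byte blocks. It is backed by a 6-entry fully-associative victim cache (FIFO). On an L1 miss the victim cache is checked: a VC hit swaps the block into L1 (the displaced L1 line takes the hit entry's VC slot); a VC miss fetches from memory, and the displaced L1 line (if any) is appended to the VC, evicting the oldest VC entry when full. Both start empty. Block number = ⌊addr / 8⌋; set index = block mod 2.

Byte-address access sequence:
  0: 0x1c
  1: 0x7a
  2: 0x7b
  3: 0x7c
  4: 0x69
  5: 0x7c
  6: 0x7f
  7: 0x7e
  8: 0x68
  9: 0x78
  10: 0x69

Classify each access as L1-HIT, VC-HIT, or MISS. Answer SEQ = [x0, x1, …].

SEQ = [MISS, MISS, L1-HIT, L1-HIT, MISS, VC-HIT, L1-HIT, L1-HIT, VC-HIT, VC-HIT, VC-HIT]

0: 0x1c (blk 3, set 1) → MISS  vc=[]
1: 0x7a (blk 15, set 1) → MISS  vc=[3]
2: 0x7b (blk 15, set 1) → L1-HIT  vc=[3]
3: 0x7c (blk 15, set 1) → L1-HIT  vc=[3]
4: 0x69 (blk 13, set 1) → MISS  vc=[3, 15]
5: 0x7c (blk 15, set 1) → VC-HIT  vc=[3, 13]
6: 0x7f (blk 15, set 1) → L1-HIT  vc=[3, 13]
7: 0x7e (blk 15, set 1) → L1-HIT  vc=[3, 13]
8: 0x68 (blk 13, set 1) → VC-HIT  vc=[3, 15]
9: 0x78 (blk 15, set 1) → VC-HIT  vc=[3, 13]
10: 0x69 (blk 13, set 1) → VC-HIT  vc=[3, 15]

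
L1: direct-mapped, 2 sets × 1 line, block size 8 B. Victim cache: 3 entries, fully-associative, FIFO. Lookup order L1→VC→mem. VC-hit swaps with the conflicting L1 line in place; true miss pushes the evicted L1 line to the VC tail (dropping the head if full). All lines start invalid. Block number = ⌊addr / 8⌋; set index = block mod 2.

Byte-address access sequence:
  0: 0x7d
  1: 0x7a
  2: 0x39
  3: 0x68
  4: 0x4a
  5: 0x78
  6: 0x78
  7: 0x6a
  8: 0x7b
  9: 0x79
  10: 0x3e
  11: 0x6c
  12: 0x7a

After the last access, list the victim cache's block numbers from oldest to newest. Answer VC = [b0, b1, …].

VC = [9, 13, 7]

#0 0x7d→b15/s1 MISS; vc=[]
#1 0x7a→b15/s1 L1-HIT; vc=[]
#2 0x39→b7/s1 MISS; vc=[15]
#3 0x68→b13/s1 MISS; vc=[15,7]
#4 0x4a→b9/s1 MISS; vc=[15,7,13]
#5 0x78→b15/s1 VC-HIT; vc=[9,7,13]
#6 0x78→b15/s1 L1-HIT; vc=[9,7,13]
#7 0x6a→b13/s1 VC-HIT; vc=[9,7,15]
#8 0x7b→b15/s1 VC-HIT; vc=[9,7,13]
#9 0x79→b15/s1 L1-HIT; vc=[9,7,13]
#10 0x3e→b7/s1 VC-HIT; vc=[9,15,13]
#11 0x6c→b13/s1 VC-HIT; vc=[9,15,7]
#12 0x7a→b15/s1 VC-HIT; vc=[9,13,7]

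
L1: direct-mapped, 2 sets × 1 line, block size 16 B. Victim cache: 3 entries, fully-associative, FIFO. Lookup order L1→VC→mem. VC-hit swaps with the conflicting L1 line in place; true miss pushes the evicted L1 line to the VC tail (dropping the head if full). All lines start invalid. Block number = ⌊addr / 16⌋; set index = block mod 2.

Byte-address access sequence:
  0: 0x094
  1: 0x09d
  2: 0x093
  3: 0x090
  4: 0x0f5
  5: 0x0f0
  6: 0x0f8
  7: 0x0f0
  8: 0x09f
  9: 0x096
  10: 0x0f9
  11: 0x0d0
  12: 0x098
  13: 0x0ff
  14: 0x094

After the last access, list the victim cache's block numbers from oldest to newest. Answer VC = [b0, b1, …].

  [0] addr=0x94 blk=9 s=1: MISS | VC []
  [1] addr=0x9d blk=9 s=1: L1-HIT | VC []
  [2] addr=0x93 blk=9 s=1: L1-HIT | VC []
  [3] addr=0x90 blk=9 s=1: L1-HIT | VC []
  [4] addr=0xf5 blk=15 s=1: MISS | VC [9]
  [5] addr=0xf0 blk=15 s=1: L1-HIT | VC [9]
  [6] addr=0xf8 blk=15 s=1: L1-HIT | VC [9]
  [7] addr=0xf0 blk=15 s=1: L1-HIT | VC [9]
  [8] addr=0x9f blk=9 s=1: VC-HIT | VC [15]
  [9] addr=0x96 blk=9 s=1: L1-HIT | VC [15]
  [10] addr=0xf9 blk=15 s=1: VC-HIT | VC [9]
  [11] addr=0xd0 blk=13 s=1: MISS | VC [9, 15]
  [12] addr=0x98 blk=9 s=1: VC-HIT | VC [13, 15]
  [13] addr=0xff blk=15 s=1: VC-HIT | VC [13, 9]
  [14] addr=0x94 blk=9 s=1: VC-HIT | VC [13, 15]

VC = [13, 15]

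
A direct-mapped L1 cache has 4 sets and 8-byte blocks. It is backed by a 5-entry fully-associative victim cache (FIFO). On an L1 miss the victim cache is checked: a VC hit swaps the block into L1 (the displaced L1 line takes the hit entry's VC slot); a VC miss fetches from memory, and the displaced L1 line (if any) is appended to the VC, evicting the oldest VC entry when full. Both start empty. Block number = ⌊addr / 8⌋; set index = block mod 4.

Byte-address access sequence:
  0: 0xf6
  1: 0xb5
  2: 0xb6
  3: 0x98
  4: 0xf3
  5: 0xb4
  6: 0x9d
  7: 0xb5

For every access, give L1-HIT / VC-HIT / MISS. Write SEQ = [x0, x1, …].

SEQ = [MISS, MISS, L1-HIT, MISS, VC-HIT, VC-HIT, L1-HIT, L1-HIT]

0: 0xf6 (blk 30, set 2) → MISS  vc=[]
1: 0xb5 (blk 22, set 2) → MISS  vc=[30]
2: 0xb6 (blk 22, set 2) → L1-HIT  vc=[30]
3: 0x98 (blk 19, set 3) → MISS  vc=[30]
4: 0xf3 (blk 30, set 2) → VC-HIT  vc=[22]
5: 0xb4 (blk 22, set 2) → VC-HIT  vc=[30]
6: 0x9d (blk 19, set 3) → L1-HIT  vc=[30]
7: 0xb5 (blk 22, set 2) → L1-HIT  vc=[30]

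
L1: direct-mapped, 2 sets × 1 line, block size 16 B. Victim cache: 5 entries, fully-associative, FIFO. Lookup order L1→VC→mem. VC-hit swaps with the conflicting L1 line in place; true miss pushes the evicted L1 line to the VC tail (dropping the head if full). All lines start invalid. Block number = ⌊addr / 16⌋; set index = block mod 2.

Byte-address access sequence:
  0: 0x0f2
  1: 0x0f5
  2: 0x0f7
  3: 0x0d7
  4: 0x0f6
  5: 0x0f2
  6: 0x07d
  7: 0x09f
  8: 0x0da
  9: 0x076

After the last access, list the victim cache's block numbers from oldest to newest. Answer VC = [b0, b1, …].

VC = [9, 15, 13]

0: 0xf2 (blk 15, set 1) → MISS  vc=[]
1: 0xf5 (blk 15, set 1) → L1-HIT  vc=[]
2: 0xf7 (blk 15, set 1) → L1-HIT  vc=[]
3: 0xd7 (blk 13, set 1) → MISS  vc=[15]
4: 0xf6 (blk 15, set 1) → VC-HIT  vc=[13]
5: 0xf2 (blk 15, set 1) → L1-HIT  vc=[13]
6: 0x7d (blk 7, set 1) → MISS  vc=[13, 15]
7: 0x9f (blk 9, set 1) → MISS  vc=[13, 15, 7]
8: 0xda (blk 13, set 1) → VC-HIT  vc=[9, 15, 7]
9: 0x76 (blk 7, set 1) → VC-HIT  vc=[9, 15, 13]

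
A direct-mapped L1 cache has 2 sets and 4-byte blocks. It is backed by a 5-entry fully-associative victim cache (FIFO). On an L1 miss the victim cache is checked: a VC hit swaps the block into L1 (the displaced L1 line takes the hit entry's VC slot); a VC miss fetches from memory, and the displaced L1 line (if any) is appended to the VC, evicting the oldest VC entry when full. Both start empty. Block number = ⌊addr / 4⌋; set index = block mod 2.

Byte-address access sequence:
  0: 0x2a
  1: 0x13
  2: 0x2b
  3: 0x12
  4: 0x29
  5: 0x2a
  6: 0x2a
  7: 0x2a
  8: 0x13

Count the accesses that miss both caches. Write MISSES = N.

0: 0x2a (blk 10, set 0) → MISS  vc=[]
1: 0x13 (blk 4, set 0) → MISS  vc=[10]
2: 0x2b (blk 10, set 0) → VC-HIT  vc=[4]
3: 0x12 (blk 4, set 0) → VC-HIT  vc=[10]
4: 0x29 (blk 10, set 0) → VC-HIT  vc=[4]
5: 0x2a (blk 10, set 0) → L1-HIT  vc=[4]
6: 0x2a (blk 10, set 0) → L1-HIT  vc=[4]
7: 0x2a (blk 10, set 0) → L1-HIT  vc=[4]
8: 0x13 (blk 4, set 0) → VC-HIT  vc=[10]

MISSES = 2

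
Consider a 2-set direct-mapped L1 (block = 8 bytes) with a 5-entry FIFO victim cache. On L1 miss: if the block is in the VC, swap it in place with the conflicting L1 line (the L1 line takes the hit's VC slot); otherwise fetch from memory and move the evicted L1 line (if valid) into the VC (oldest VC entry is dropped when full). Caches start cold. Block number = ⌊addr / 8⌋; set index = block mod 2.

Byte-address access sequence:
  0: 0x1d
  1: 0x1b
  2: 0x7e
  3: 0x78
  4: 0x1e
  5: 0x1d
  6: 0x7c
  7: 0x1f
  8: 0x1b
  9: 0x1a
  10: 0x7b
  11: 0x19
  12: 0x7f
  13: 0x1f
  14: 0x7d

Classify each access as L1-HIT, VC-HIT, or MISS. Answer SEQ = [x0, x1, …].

SEQ = [MISS, L1-HIT, MISS, L1-HIT, VC-HIT, L1-HIT, VC-HIT, VC-HIT, L1-HIT, L1-HIT, VC-HIT, VC-HIT, VC-HIT, VC-HIT, VC-HIT]

#0 0x1d→b3/s1 MISS; vc=[]
#1 0x1b→b3/s1 L1-HIT; vc=[]
#2 0x7e→b15/s1 MISS; vc=[3]
#3 0x78→b15/s1 L1-HIT; vc=[3]
#4 0x1e→b3/s1 VC-HIT; vc=[15]
#5 0x1d→b3/s1 L1-HIT; vc=[15]
#6 0x7c→b15/s1 VC-HIT; vc=[3]
#7 0x1f→b3/s1 VC-HIT; vc=[15]
#8 0x1b→b3/s1 L1-HIT; vc=[15]
#9 0x1a→b3/s1 L1-HIT; vc=[15]
#10 0x7b→b15/s1 VC-HIT; vc=[3]
#11 0x19→b3/s1 VC-HIT; vc=[15]
#12 0x7f→b15/s1 VC-HIT; vc=[3]
#13 0x1f→b3/s1 VC-HIT; vc=[15]
#14 0x7d→b15/s1 VC-HIT; vc=[3]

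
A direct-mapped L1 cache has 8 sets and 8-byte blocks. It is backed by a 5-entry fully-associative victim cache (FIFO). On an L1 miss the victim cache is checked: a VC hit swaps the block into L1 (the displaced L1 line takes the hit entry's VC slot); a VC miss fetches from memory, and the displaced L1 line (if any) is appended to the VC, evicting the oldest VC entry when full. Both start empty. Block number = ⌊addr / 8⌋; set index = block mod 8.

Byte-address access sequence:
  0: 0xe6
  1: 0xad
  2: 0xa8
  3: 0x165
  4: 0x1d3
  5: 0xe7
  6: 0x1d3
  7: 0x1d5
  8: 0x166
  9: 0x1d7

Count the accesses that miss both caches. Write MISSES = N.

0: 0xe6 (blk 28, set 4) → MISS  vc=[]
1: 0xad (blk 21, set 5) → MISS  vc=[]
2: 0xa8 (blk 21, set 5) → L1-HIT  vc=[]
3: 0x165 (blk 44, set 4) → MISS  vc=[28]
4: 0x1d3 (blk 58, set 2) → MISS  vc=[28]
5: 0xe7 (blk 28, set 4) → VC-HIT  vc=[44]
6: 0x1d3 (blk 58, set 2) → L1-HIT  vc=[44]
7: 0x1d5 (blk 58, set 2) → L1-HIT  vc=[44]
8: 0x166 (blk 44, set 4) → VC-HIT  vc=[28]
9: 0x1d7 (blk 58, set 2) → L1-HIT  vc=[28]

MISSES = 4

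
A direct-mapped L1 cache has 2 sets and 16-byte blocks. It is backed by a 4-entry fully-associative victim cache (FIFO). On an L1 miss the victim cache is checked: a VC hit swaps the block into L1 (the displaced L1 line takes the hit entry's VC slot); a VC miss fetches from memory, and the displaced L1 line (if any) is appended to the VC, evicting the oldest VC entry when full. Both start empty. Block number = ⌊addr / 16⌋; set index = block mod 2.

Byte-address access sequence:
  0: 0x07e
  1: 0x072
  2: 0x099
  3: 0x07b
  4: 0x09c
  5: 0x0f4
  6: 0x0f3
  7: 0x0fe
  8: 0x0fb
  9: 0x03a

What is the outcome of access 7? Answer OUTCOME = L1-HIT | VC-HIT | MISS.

OUTCOME = L1-HIT

  [0] addr=0x7e blk=7 s=1: MISS | VC []
  [1] addr=0x72 blk=7 s=1: L1-HIT | VC []
  [2] addr=0x99 blk=9 s=1: MISS | VC [7]
  [3] addr=0x7b blk=7 s=1: VC-HIT | VC [9]
  [4] addr=0x9c blk=9 s=1: VC-HIT | VC [7]
  [5] addr=0xf4 blk=15 s=1: MISS | VC [7, 9]
  [6] addr=0xf3 blk=15 s=1: L1-HIT | VC [7, 9]
  [7] addr=0xfe blk=15 s=1: L1-HIT | VC [7, 9]
  [8] addr=0xfb blk=15 s=1: L1-HIT | VC [7, 9]
  [9] addr=0x3a blk=3 s=1: MISS | VC [7, 9, 15]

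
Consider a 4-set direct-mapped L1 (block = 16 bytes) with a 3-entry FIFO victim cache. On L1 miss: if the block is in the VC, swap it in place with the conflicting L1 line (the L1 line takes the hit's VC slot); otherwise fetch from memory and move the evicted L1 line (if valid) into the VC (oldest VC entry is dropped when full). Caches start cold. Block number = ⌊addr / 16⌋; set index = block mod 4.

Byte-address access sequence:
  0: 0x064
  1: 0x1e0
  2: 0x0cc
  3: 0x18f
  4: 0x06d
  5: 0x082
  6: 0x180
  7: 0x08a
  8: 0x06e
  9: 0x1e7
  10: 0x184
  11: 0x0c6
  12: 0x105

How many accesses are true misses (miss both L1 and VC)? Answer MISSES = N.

0: 0x64 (blk 6, set 2) → MISS  vc=[]
1: 0x1e0 (blk 30, set 2) → MISS  vc=[6]
2: 0xcc (blk 12, set 0) → MISS  vc=[6]
3: 0x18f (blk 24, set 0) → MISS  vc=[6, 12]
4: 0x6d (blk 6, set 2) → VC-HIT  vc=[30, 12]
5: 0x82 (blk 8, set 0) → MISS  vc=[30, 12, 24]
6: 0x180 (blk 24, set 0) → VC-HIT  vc=[30, 12, 8]
7: 0x8a (blk 8, set 0) → VC-HIT  vc=[30, 12, 24]
8: 0x6e (blk 6, set 2) → L1-HIT  vc=[30, 12, 24]
9: 0x1e7 (blk 30, set 2) → VC-HIT  vc=[6, 12, 24]
10: 0x184 (blk 24, set 0) → VC-HIT  vc=[6, 12, 8]
11: 0xc6 (blk 12, set 0) → VC-HIT  vc=[6, 24, 8]
12: 0x105 (blk 16, set 0) → MISS  vc=[24, 8, 12]

MISSES = 6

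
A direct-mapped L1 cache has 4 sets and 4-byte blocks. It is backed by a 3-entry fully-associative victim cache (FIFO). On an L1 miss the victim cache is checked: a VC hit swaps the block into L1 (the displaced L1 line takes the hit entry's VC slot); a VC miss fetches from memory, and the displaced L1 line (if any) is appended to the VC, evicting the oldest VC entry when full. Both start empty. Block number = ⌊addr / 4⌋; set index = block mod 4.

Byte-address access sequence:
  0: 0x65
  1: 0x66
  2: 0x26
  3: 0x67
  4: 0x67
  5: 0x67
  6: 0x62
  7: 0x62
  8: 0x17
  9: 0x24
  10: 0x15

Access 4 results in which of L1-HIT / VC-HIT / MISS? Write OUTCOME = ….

OUTCOME = L1-HIT

#0 0x65→b25/s1 MISS; vc=[]
#1 0x66→b25/s1 L1-HIT; vc=[]
#2 0x26→b9/s1 MISS; vc=[25]
#3 0x67→b25/s1 VC-HIT; vc=[9]
#4 0x67→b25/s1 L1-HIT; vc=[9]
#5 0x67→b25/s1 L1-HIT; vc=[9]
#6 0x62→b24/s0 MISS; vc=[9]
#7 0x62→b24/s0 L1-HIT; vc=[9]
#8 0x17→b5/s1 MISS; vc=[9,25]
#9 0x24→b9/s1 VC-HIT; vc=[5,25]
#10 0x15→b5/s1 VC-HIT; vc=[9,25]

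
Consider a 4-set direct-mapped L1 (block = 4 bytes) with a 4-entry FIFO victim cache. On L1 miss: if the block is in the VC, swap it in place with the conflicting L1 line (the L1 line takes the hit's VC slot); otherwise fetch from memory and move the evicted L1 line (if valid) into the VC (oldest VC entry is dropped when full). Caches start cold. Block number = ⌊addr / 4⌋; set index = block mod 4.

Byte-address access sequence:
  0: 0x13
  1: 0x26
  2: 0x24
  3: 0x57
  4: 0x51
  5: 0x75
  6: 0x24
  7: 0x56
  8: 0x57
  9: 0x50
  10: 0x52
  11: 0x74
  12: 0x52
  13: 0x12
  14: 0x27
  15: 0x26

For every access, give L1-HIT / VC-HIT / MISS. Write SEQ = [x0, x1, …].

  [0] addr=0x13 blk=4 s=0: MISS | VC []
  [1] addr=0x26 blk=9 s=1: MISS | VC []
  [2] addr=0x24 blk=9 s=1: L1-HIT | VC []
  [3] addr=0x57 blk=21 s=1: MISS | VC [9]
  [4] addr=0x51 blk=20 s=0: MISS | VC [9, 4]
  [5] addr=0x75 blk=29 s=1: MISS | VC [9, 4, 21]
  [6] addr=0x24 blk=9 s=1: VC-HIT | VC [29, 4, 21]
  [7] addr=0x56 blk=21 s=1: VC-HIT | VC [29, 4, 9]
  [8] addr=0x57 blk=21 s=1: L1-HIT | VC [29, 4, 9]
  [9] addr=0x50 blk=20 s=0: L1-HIT | VC [29, 4, 9]
  [10] addr=0x52 blk=20 s=0: L1-HIT | VC [29, 4, 9]
  [11] addr=0x74 blk=29 s=1: VC-HIT | VC [21, 4, 9]
  [12] addr=0x52 blk=20 s=0: L1-HIT | VC [21, 4, 9]
  [13] addr=0x12 blk=4 s=0: VC-HIT | VC [21, 20, 9]
  [14] addr=0x27 blk=9 s=1: VC-HIT | VC [21, 20, 29]
  [15] addr=0x26 blk=9 s=1: L1-HIT | VC [21, 20, 29]

SEQ = [MISS, MISS, L1-HIT, MISS, MISS, MISS, VC-HIT, VC-HIT, L1-HIT, L1-HIT, L1-HIT, VC-HIT, L1-HIT, VC-HIT, VC-HIT, L1-HIT]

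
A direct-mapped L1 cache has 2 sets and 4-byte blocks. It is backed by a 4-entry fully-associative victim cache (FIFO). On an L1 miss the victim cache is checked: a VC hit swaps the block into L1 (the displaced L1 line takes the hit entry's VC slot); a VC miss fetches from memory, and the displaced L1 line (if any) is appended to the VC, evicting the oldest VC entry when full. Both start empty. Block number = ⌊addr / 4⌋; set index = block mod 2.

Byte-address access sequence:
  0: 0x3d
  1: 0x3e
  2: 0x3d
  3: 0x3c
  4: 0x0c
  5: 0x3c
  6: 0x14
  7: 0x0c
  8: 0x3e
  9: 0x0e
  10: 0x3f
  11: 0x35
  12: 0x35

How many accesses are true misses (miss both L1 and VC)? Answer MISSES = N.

MISSES = 4

  [0] addr=0x3d blk=15 s=1: MISS | VC []
  [1] addr=0x3e blk=15 s=1: L1-HIT | VC []
  [2] addr=0x3d blk=15 s=1: L1-HIT | VC []
  [3] addr=0x3c blk=15 s=1: L1-HIT | VC []
  [4] addr=0xc blk=3 s=1: MISS | VC [15]
  [5] addr=0x3c blk=15 s=1: VC-HIT | VC [3]
  [6] addr=0x14 blk=5 s=1: MISS | VC [3, 15]
  [7] addr=0xc blk=3 s=1: VC-HIT | VC [5, 15]
  [8] addr=0x3e blk=15 s=1: VC-HIT | VC [5, 3]
  [9] addr=0xe blk=3 s=1: VC-HIT | VC [5, 15]
  [10] addr=0x3f blk=15 s=1: VC-HIT | VC [5, 3]
  [11] addr=0x35 blk=13 s=1: MISS | VC [5, 3, 15]
  [12] addr=0x35 blk=13 s=1: L1-HIT | VC [5, 3, 15]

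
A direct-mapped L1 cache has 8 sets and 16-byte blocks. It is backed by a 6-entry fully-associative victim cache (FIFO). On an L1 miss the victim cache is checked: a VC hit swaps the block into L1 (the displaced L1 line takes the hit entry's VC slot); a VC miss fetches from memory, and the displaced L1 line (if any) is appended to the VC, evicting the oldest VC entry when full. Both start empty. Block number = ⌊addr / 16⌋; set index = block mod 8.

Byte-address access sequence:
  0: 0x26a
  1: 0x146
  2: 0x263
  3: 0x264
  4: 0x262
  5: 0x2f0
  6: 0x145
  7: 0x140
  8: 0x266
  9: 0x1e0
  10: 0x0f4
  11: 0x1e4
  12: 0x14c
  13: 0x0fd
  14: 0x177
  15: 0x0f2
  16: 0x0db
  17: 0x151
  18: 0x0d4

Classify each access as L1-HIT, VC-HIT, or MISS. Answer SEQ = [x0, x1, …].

#0 0x26a→b38/s6 MISS; vc=[]
#1 0x146→b20/s4 MISS; vc=[]
#2 0x263→b38/s6 L1-HIT; vc=[]
#3 0x264→b38/s6 L1-HIT; vc=[]
#4 0x262→b38/s6 L1-HIT; vc=[]
#5 0x2f0→b47/s7 MISS; vc=[]
#6 0x145→b20/s4 L1-HIT; vc=[]
#7 0x140→b20/s4 L1-HIT; vc=[]
#8 0x266→b38/s6 L1-HIT; vc=[]
#9 0x1e0→b30/s6 MISS; vc=[38]
#10 0xf4→b15/s7 MISS; vc=[38,47]
#11 0x1e4→b30/s6 L1-HIT; vc=[38,47]
#12 0x14c→b20/s4 L1-HIT; vc=[38,47]
#13 0xfd→b15/s7 L1-HIT; vc=[38,47]
#14 0x177→b23/s7 MISS; vc=[38,47,15]
#15 0xf2→b15/s7 VC-HIT; vc=[38,47,23]
#16 0xdb→b13/s5 MISS; vc=[38,47,23]
#17 0x151→b21/s5 MISS; vc=[38,47,23,13]
#18 0xd4→b13/s5 VC-HIT; vc=[38,47,23,21]

SEQ = [MISS, MISS, L1-HIT, L1-HIT, L1-HIT, MISS, L1-HIT, L1-HIT, L1-HIT, MISS, MISS, L1-HIT, L1-HIT, L1-HIT, MISS, VC-HIT, MISS, MISS, VC-HIT]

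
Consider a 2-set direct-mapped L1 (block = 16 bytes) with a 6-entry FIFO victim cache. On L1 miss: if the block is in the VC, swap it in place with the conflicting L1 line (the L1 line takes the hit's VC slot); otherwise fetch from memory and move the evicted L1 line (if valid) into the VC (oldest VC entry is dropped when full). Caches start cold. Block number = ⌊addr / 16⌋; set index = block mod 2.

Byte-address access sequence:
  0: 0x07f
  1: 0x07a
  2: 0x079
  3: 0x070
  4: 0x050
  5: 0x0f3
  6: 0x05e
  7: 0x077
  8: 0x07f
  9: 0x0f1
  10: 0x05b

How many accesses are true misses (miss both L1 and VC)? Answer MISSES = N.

0: 0x7f (blk 7, set 1) → MISS  vc=[]
1: 0x7a (blk 7, set 1) → L1-HIT  vc=[]
2: 0x79 (blk 7, set 1) → L1-HIT  vc=[]
3: 0x70 (blk 7, set 1) → L1-HIT  vc=[]
4: 0x50 (blk 5, set 1) → MISS  vc=[7]
5: 0xf3 (blk 15, set 1) → MISS  vc=[7, 5]
6: 0x5e (blk 5, set 1) → VC-HIT  vc=[7, 15]
7: 0x77 (blk 7, set 1) → VC-HIT  vc=[5, 15]
8: 0x7f (blk 7, set 1) → L1-HIT  vc=[5, 15]
9: 0xf1 (blk 15, set 1) → VC-HIT  vc=[5, 7]
10: 0x5b (blk 5, set 1) → VC-HIT  vc=[15, 7]

MISSES = 3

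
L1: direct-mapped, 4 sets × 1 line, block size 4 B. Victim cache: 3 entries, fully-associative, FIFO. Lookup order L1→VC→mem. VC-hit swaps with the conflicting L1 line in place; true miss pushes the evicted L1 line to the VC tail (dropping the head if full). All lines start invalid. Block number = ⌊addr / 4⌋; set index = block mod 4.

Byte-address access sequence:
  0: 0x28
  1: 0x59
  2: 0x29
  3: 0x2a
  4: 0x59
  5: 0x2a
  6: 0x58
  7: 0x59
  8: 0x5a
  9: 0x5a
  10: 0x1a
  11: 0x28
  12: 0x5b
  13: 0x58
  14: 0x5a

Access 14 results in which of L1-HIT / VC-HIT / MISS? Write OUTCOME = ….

#0 0x28→b10/s2 MISS; vc=[]
#1 0x59→b22/s2 MISS; vc=[10]
#2 0x29→b10/s2 VC-HIT; vc=[22]
#3 0x2a→b10/s2 L1-HIT; vc=[22]
#4 0x59→b22/s2 VC-HIT; vc=[10]
#5 0x2a→b10/s2 VC-HIT; vc=[22]
#6 0x58→b22/s2 VC-HIT; vc=[10]
#7 0x59→b22/s2 L1-HIT; vc=[10]
#8 0x5a→b22/s2 L1-HIT; vc=[10]
#9 0x5a→b22/s2 L1-HIT; vc=[10]
#10 0x1a→b6/s2 MISS; vc=[10,22]
#11 0x28→b10/s2 VC-HIT; vc=[6,22]
#12 0x5b→b22/s2 VC-HIT; vc=[6,10]
#13 0x58→b22/s2 L1-HIT; vc=[6,10]
#14 0x5a→b22/s2 L1-HIT; vc=[6,10]

OUTCOME = L1-HIT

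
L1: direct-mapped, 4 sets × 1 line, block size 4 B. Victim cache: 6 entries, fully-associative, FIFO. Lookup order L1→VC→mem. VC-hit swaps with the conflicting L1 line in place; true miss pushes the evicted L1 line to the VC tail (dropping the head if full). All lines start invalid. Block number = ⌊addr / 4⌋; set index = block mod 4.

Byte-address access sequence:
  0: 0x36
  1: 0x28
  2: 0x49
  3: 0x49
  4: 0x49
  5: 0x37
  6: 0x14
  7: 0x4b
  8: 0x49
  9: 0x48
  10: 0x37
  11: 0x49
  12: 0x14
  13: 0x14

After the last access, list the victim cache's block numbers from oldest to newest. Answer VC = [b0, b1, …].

VC = [10, 13]

0: 0x36 (blk 13, set 1) → MISS  vc=[]
1: 0x28 (blk 10, set 2) → MISS  vc=[]
2: 0x49 (blk 18, set 2) → MISS  vc=[10]
3: 0x49 (blk 18, set 2) → L1-HIT  vc=[10]
4: 0x49 (blk 18, set 2) → L1-HIT  vc=[10]
5: 0x37 (blk 13, set 1) → L1-HIT  vc=[10]
6: 0x14 (blk 5, set 1) → MISS  vc=[10, 13]
7: 0x4b (blk 18, set 2) → L1-HIT  vc=[10, 13]
8: 0x49 (blk 18, set 2) → L1-HIT  vc=[10, 13]
9: 0x48 (blk 18, set 2) → L1-HIT  vc=[10, 13]
10: 0x37 (blk 13, set 1) → VC-HIT  vc=[10, 5]
11: 0x49 (blk 18, set 2) → L1-HIT  vc=[10, 5]
12: 0x14 (blk 5, set 1) → VC-HIT  vc=[10, 13]
13: 0x14 (blk 5, set 1) → L1-HIT  vc=[10, 13]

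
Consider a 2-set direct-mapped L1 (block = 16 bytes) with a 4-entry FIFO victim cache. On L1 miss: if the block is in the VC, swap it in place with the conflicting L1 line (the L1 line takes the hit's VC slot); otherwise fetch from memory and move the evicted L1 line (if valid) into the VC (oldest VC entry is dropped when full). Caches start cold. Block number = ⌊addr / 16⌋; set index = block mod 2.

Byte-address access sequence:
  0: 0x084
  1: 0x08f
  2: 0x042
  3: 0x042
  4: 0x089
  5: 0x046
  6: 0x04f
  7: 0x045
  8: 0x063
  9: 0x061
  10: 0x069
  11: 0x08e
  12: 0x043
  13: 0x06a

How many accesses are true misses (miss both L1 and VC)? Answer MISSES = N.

MISSES = 3

  [0] addr=0x84 blk=8 s=0: MISS | VC []
  [1] addr=0x8f blk=8 s=0: L1-HIT | VC []
  [2] addr=0x42 blk=4 s=0: MISS | VC [8]
  [3] addr=0x42 blk=4 s=0: L1-HIT | VC [8]
  [4] addr=0x89 blk=8 s=0: VC-HIT | VC [4]
  [5] addr=0x46 blk=4 s=0: VC-HIT | VC [8]
  [6] addr=0x4f blk=4 s=0: L1-HIT | VC [8]
  [7] addr=0x45 blk=4 s=0: L1-HIT | VC [8]
  [8] addr=0x63 blk=6 s=0: MISS | VC [8, 4]
  [9] addr=0x61 blk=6 s=0: L1-HIT | VC [8, 4]
  [10] addr=0x69 blk=6 s=0: L1-HIT | VC [8, 4]
  [11] addr=0x8e blk=8 s=0: VC-HIT | VC [6, 4]
  [12] addr=0x43 blk=4 s=0: VC-HIT | VC [6, 8]
  [13] addr=0x6a blk=6 s=0: VC-HIT | VC [4, 8]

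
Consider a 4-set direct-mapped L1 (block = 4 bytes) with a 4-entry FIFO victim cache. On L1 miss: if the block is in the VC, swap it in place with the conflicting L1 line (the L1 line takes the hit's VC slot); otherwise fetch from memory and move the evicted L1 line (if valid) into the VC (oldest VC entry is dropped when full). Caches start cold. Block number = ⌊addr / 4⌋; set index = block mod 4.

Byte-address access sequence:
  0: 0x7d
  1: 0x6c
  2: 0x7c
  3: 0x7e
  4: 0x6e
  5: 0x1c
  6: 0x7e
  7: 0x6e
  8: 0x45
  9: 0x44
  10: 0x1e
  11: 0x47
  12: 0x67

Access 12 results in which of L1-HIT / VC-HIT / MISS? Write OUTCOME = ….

OUTCOME = MISS

0: 0x7d (blk 31, set 3) → MISS  vc=[]
1: 0x6c (blk 27, set 3) → MISS  vc=[31]
2: 0x7c (blk 31, set 3) → VC-HIT  vc=[27]
3: 0x7e (blk 31, set 3) → L1-HIT  vc=[27]
4: 0x6e (blk 27, set 3) → VC-HIT  vc=[31]
5: 0x1c (blk 7, set 3) → MISS  vc=[31, 27]
6: 0x7e (blk 31, set 3) → VC-HIT  vc=[7, 27]
7: 0x6e (blk 27, set 3) → VC-HIT  vc=[7, 31]
8: 0x45 (blk 17, set 1) → MISS  vc=[7, 31]
9: 0x44 (blk 17, set 1) → L1-HIT  vc=[7, 31]
10: 0x1e (blk 7, set 3) → VC-HIT  vc=[27, 31]
11: 0x47 (blk 17, set 1) → L1-HIT  vc=[27, 31]
12: 0x67 (blk 25, set 1) → MISS  vc=[27, 31, 17]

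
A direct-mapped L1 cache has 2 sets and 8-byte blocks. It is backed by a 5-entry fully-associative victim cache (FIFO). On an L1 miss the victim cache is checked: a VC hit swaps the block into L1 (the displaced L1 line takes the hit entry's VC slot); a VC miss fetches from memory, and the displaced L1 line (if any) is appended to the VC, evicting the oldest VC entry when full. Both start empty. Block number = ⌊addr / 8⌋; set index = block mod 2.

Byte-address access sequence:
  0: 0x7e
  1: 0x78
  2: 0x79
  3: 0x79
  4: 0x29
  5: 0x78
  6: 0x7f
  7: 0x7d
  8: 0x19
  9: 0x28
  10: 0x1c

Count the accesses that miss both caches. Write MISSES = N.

  [0] addr=0x7e blk=15 s=1: MISS | VC []
  [1] addr=0x78 blk=15 s=1: L1-HIT | VC []
  [2] addr=0x79 blk=15 s=1: L1-HIT | VC []
  [3] addr=0x79 blk=15 s=1: L1-HIT | VC []
  [4] addr=0x29 blk=5 s=1: MISS | VC [15]
  [5] addr=0x78 blk=15 s=1: VC-HIT | VC [5]
  [6] addr=0x7f blk=15 s=1: L1-HIT | VC [5]
  [7] addr=0x7d blk=15 s=1: L1-HIT | VC [5]
  [8] addr=0x19 blk=3 s=1: MISS | VC [5, 15]
  [9] addr=0x28 blk=5 s=1: VC-HIT | VC [3, 15]
  [10] addr=0x1c blk=3 s=1: VC-HIT | VC [5, 15]

MISSES = 3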